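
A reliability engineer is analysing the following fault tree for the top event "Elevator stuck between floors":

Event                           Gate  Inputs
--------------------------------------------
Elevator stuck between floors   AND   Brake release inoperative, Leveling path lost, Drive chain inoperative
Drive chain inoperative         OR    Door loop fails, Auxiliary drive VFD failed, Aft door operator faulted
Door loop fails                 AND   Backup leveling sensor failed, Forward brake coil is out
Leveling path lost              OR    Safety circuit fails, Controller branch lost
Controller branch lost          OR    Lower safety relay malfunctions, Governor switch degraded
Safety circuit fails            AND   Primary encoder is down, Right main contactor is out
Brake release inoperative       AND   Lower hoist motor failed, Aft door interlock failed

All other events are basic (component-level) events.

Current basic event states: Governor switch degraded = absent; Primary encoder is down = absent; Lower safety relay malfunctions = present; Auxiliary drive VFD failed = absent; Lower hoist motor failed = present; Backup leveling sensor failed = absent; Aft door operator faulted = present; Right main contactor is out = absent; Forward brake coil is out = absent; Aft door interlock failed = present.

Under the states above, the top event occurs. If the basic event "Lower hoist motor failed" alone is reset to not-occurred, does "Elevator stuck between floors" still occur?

Counterfactual: set "Lower hoist motor failed" to not occurred.
Brake release inoperative [AND]: Lower hoist motor failed=not, Aft door interlock failed=occurs → not all inputs occur → does not occur.
Safety circuit fails [AND]: Primary encoder is down=not, Right main contactor is out=not → not all inputs occur → does not occur.
Controller branch lost [OR]: Lower safety relay malfunctions=occurs, Governor switch degraded=not → at least one input occurs → occurs.
Leveling path lost [OR]: Safety circuit fails=not, Controller branch lost=occurs → at least one input occurs → occurs.
Door loop fails [AND]: Backup leveling sensor failed=not, Forward brake coil is out=not → not all inputs occur → does not occur.
Drive chain inoperative [OR]: Door loop fails=not, Auxiliary drive VFD failed=not, Aft door operator faulted=occurs → at least one input occurs → occurs.
Elevator stuck between floors [AND]: Brake release inoperative=not, Leveling path lost=occurs, Drive chain inoperative=occurs → not all inputs occur → does not occur.

No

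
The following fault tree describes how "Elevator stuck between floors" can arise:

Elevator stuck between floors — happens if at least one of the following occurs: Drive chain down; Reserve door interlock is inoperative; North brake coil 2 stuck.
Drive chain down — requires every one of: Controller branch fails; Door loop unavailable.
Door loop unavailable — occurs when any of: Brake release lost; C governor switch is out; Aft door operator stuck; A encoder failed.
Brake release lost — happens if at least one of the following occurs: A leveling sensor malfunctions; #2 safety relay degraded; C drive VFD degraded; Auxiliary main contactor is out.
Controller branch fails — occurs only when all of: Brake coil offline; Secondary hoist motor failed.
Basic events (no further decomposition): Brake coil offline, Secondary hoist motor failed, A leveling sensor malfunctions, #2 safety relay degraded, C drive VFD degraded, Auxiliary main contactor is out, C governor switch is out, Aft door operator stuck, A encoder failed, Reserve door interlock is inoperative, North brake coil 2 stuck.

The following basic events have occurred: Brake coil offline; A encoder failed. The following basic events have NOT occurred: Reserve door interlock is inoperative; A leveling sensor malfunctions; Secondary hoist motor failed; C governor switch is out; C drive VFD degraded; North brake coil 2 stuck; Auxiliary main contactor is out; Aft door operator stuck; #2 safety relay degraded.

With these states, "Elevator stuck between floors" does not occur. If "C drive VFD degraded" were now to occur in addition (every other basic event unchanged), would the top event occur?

Counterfactual: set "C drive VFD degraded" to occurred.
Controller branch fails [AND]: Brake coil offline=occurs, Secondary hoist motor failed=not → not all inputs occur → does not occur.
Brake release lost [OR]: A leveling sensor malfunctions=not, #2 safety relay degraded=not, C drive VFD degraded=occurs, Auxiliary main contactor is out=not → at least one input occurs → occurs.
Door loop unavailable [OR]: Brake release lost=occurs, C governor switch is out=not, Aft door operator stuck=not, A encoder failed=occurs → at least one input occurs → occurs.
Drive chain down [AND]: Controller branch fails=not, Door loop unavailable=occurs → not all inputs occur → does not occur.
Elevator stuck between floors [OR]: Drive chain down=not, Reserve door interlock is inoperative=not, North brake coil 2 stuck=not → no input occurs → does not occur.

No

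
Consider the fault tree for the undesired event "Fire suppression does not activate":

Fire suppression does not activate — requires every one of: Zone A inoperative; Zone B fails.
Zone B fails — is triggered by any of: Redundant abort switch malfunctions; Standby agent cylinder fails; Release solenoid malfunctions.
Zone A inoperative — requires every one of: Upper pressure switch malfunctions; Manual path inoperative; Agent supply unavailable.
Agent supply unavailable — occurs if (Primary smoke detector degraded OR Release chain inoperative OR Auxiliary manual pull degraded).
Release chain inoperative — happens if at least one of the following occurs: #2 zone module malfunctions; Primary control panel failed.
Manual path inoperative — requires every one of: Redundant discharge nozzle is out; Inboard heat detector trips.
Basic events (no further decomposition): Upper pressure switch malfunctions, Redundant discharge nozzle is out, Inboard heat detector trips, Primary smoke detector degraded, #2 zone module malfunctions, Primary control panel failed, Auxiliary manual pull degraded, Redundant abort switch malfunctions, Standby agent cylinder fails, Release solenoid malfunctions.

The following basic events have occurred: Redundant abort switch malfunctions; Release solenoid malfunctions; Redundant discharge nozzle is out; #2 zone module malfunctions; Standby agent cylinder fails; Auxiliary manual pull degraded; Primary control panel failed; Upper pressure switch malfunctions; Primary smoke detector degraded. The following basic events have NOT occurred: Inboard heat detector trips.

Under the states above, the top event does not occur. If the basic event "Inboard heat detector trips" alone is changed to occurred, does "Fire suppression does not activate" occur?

Yes

Counterfactual: set "Inboard heat detector trips" to occurred.
Manual path inoperative [AND]: Redundant discharge nozzle is out=occurs, Inboard heat detector trips=occurs → all inputs occur → occurs.
Release chain inoperative [OR]: #2 zone module malfunctions=occurs, Primary control panel failed=occurs → at least one input occurs → occurs.
Agent supply unavailable [OR]: Primary smoke detector degraded=occurs, Release chain inoperative=occurs, Auxiliary manual pull degraded=occurs → at least one input occurs → occurs.
Zone A inoperative [AND]: Upper pressure switch malfunctions=occurs, Manual path inoperative=occurs, Agent supply unavailable=occurs → all inputs occur → occurs.
Zone B fails [OR]: Redundant abort switch malfunctions=occurs, Standby agent cylinder fails=occurs, Release solenoid malfunctions=occurs → at least one input occurs → occurs.
Fire suppression does not activate [AND]: Zone A inoperative=occurs, Zone B fails=occurs → all inputs occur → occurs.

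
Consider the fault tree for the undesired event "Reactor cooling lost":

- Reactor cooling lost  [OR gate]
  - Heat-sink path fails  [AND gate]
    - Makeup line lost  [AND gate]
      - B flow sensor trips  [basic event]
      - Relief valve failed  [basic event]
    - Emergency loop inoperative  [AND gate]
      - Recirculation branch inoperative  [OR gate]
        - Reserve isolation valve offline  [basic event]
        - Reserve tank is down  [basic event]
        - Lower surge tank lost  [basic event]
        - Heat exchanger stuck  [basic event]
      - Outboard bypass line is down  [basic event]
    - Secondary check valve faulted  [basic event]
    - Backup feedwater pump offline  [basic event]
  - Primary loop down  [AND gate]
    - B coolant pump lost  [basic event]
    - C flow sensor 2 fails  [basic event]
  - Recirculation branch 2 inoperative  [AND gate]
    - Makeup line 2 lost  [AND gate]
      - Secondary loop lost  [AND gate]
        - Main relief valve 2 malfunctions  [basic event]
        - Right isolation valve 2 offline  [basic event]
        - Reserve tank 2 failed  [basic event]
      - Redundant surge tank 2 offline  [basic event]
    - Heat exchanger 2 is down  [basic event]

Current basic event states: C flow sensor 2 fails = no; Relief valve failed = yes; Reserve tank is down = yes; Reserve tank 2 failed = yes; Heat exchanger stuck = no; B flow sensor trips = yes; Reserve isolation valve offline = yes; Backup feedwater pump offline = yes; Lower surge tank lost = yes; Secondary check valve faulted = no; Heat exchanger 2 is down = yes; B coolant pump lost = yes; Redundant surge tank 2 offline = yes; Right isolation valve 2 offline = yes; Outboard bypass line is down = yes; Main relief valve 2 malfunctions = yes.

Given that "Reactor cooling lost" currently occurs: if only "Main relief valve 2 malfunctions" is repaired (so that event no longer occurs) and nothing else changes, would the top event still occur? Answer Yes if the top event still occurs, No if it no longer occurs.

Counterfactual: set "Main relief valve 2 malfunctions" to not occurred.
Makeup line lost [AND]: B flow sensor trips=occurs, Relief valve failed=occurs → all inputs occur → occurs.
Recirculation branch inoperative [OR]: Reserve isolation valve offline=occurs, Reserve tank is down=occurs, Lower surge tank lost=occurs, Heat exchanger stuck=not → at least one input occurs → occurs.
Emergency loop inoperative [AND]: Recirculation branch inoperative=occurs, Outboard bypass line is down=occurs → all inputs occur → occurs.
Heat-sink path fails [AND]: Makeup line lost=occurs, Emergency loop inoperative=occurs, Secondary check valve faulted=not, Backup feedwater pump offline=occurs → not all inputs occur → does not occur.
Primary loop down [AND]: B coolant pump lost=occurs, C flow sensor 2 fails=not → not all inputs occur → does not occur.
Secondary loop lost [AND]: Main relief valve 2 malfunctions=not, Right isolation valve 2 offline=occurs, Reserve tank 2 failed=occurs → not all inputs occur → does not occur.
Makeup line 2 lost [AND]: Secondary loop lost=not, Redundant surge tank 2 offline=occurs → not all inputs occur → does not occur.
Recirculation branch 2 inoperative [AND]: Makeup line 2 lost=not, Heat exchanger 2 is down=occurs → not all inputs occur → does not occur.
Reactor cooling lost [OR]: Heat-sink path fails=not, Primary loop down=not, Recirculation branch 2 inoperative=not → no input occurs → does not occur.

No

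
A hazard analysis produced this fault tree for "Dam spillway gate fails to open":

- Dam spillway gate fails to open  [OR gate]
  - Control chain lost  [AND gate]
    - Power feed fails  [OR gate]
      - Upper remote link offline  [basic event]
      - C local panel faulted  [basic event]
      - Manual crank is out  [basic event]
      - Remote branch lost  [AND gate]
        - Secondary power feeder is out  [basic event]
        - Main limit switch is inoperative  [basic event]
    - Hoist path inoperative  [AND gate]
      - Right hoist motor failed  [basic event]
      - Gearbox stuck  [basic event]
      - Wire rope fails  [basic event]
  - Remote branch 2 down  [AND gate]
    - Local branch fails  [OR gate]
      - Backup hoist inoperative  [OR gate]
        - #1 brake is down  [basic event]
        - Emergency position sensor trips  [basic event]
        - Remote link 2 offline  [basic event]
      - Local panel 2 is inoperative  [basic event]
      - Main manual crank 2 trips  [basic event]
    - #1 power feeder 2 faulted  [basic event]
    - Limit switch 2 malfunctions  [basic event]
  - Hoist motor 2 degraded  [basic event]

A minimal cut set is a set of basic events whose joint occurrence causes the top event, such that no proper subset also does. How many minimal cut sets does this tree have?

Remote branch lost [AND]: one cut set from each child combined → 1 × 1 = 1 cut set(s).
Power feed fails [OR]: union of children's cut sets → 4 cut set(s).
Hoist path inoperative [AND]: one cut set from each child combined → 1 × 1 × 1 = 1 cut set(s).
Control chain lost [AND]: one cut set from each child combined → 4 × 1 = 4 cut set(s).
Backup hoist inoperative [OR]: union of children's cut sets → 3 cut set(s).
Local branch fails [OR]: union of children's cut sets → 5 cut set(s).
Remote branch 2 down [AND]: one cut set from each child combined → 5 × 1 × 1 = 5 cut set(s).
Dam spillway gate fails to open [OR]: union of children's cut sets → 10 cut set(s).
Minimal cut sets: {Gearbox stuck, Right hoist motor failed, Upper remote link offline, Wire rope fails}; {C local panel faulted, Gearbox stuck, Right hoist motor failed, Wire rope fails}; {Gearbox stuck, Manual crank is out, Right hoist motor failed, Wire rope fails}; {Gearbox stuck, Main limit switch is inoperative, Right hoist motor failed, Secondary power feeder is out, Wire rope fails}; {#1 brake is down, #1 power feeder 2 faulted, Limit switch 2 malfunctions}; {#1 power feeder 2 faulted, Emergency position sensor trips, Limit switch 2 malfunctions}; {#1 power feeder 2 faulted, Limit switch 2 malfunctions, Remote link 2 offline}; {#1 power feeder 2 faulted, Limit switch 2 malfunctions, Local panel 2 is inoperative}; {#1 power feeder 2 faulted, Limit switch 2 malfunctions, Main manual crank 2 trips}; {Hoist motor 2 degraded}.

10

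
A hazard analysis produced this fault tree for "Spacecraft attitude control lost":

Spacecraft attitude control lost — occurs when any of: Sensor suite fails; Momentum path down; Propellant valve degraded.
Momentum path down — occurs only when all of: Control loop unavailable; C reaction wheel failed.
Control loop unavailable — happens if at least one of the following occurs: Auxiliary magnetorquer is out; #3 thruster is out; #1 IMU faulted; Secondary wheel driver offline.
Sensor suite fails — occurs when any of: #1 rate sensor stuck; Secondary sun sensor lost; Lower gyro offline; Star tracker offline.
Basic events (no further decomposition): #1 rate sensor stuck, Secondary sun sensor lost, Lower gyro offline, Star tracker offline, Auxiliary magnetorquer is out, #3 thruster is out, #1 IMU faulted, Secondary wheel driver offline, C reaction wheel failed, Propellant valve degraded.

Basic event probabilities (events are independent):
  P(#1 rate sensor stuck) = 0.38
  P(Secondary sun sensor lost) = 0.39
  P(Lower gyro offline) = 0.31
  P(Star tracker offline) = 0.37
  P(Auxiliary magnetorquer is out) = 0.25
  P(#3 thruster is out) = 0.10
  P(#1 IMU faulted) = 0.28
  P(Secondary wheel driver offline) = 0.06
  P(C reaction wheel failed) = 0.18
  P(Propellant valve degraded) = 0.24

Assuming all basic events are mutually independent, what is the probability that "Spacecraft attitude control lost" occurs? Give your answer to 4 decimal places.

0.8873

P(Sensor suite fails) [OR] = 1 − (1−0.38) × (1−0.39) × (1−0.31) × (1−0.37) = 0.835596
P(Control loop unavailable) [OR] = 1 − (1−0.25) × (1−0.10) × (1−0.28) × (1−0.06) = 0.543160
P(Momentum path down) [AND] = 0.543160 × 0.18 = 0.097769
P(Spacecraft attitude control lost) [OR] = 1 − (1−0.835596) × (1−0.097769) × (1−0.24) = 0.887269
Rounded to 4 decimal places: P(Spacecraft attitude control lost) ≈ 0.8873.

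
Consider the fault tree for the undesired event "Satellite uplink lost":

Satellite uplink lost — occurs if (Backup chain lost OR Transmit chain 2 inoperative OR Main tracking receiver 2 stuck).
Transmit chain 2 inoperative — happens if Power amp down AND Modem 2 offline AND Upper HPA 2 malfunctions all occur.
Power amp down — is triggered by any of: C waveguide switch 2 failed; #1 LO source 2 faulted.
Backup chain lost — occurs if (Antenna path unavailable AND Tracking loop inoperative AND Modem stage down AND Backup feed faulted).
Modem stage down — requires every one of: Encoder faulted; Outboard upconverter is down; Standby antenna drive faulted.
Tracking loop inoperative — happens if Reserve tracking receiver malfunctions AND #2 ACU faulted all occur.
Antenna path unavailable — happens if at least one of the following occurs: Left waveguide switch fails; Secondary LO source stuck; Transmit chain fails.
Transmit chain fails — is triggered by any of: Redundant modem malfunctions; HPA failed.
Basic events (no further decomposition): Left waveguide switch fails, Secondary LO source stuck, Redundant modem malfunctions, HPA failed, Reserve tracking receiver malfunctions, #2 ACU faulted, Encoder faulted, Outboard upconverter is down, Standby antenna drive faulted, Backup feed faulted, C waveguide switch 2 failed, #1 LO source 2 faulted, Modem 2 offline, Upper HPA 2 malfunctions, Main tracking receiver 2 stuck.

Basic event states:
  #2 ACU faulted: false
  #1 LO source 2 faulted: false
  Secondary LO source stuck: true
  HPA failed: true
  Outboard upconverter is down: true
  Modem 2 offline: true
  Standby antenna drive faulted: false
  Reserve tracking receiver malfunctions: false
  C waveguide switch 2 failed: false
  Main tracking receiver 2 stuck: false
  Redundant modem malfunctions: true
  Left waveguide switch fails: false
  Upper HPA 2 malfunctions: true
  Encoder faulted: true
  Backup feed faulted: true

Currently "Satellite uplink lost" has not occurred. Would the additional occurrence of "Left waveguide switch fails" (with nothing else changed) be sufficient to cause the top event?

Counterfactual: set "Left waveguide switch fails" to occurred.
Transmit chain fails [OR]: Redundant modem malfunctions=occurs, HPA failed=occurs → at least one input occurs → occurs.
Antenna path unavailable [OR]: Left waveguide switch fails=occurs, Secondary LO source stuck=occurs, Transmit chain fails=occurs → at least one input occurs → occurs.
Tracking loop inoperative [AND]: Reserve tracking receiver malfunctions=not, #2 ACU faulted=not → not all inputs occur → does not occur.
Modem stage down [AND]: Encoder faulted=occurs, Outboard upconverter is down=occurs, Standby antenna drive faulted=not → not all inputs occur → does not occur.
Backup chain lost [AND]: Antenna path unavailable=occurs, Tracking loop inoperative=not, Modem stage down=not, Backup feed faulted=occurs → not all inputs occur → does not occur.
Power amp down [OR]: C waveguide switch 2 failed=not, #1 LO source 2 faulted=not → no input occurs → does not occur.
Transmit chain 2 inoperative [AND]: Power amp down=not, Modem 2 offline=occurs, Upper HPA 2 malfunctions=occurs → not all inputs occur → does not occur.
Satellite uplink lost [OR]: Backup chain lost=not, Transmit chain 2 inoperative=not, Main tracking receiver 2 stuck=not → no input occurs → does not occur.

No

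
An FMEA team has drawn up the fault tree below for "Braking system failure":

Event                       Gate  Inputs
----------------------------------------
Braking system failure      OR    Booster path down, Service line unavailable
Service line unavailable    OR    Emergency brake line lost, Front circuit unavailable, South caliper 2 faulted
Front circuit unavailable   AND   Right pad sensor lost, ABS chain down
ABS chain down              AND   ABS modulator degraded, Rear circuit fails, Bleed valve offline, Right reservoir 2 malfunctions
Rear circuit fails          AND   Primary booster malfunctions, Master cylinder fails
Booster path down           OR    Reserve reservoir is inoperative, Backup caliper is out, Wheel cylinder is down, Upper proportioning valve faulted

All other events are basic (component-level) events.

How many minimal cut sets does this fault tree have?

7

Booster path down [OR]: union of children's cut sets → 4 cut set(s).
Rear circuit fails [AND]: one cut set from each child combined → 1 × 1 = 1 cut set(s).
ABS chain down [AND]: one cut set from each child combined → 1 × 1 × 1 × 1 = 1 cut set(s).
Front circuit unavailable [AND]: one cut set from each child combined → 1 × 1 = 1 cut set(s).
Service line unavailable [OR]: union of children's cut sets → 3 cut set(s).
Braking system failure [OR]: union of children's cut sets → 7 cut set(s).
Minimal cut sets: {Reserve reservoir is inoperative}; {Backup caliper is out}; {Wheel cylinder is down}; {Upper proportioning valve faulted}; {Emergency brake line lost}; {ABS modulator degraded, Bleed valve offline, Master cylinder fails, Primary booster malfunctions, Right pad sensor lost, Right reservoir 2 malfunctions}; {South caliper 2 faulted}.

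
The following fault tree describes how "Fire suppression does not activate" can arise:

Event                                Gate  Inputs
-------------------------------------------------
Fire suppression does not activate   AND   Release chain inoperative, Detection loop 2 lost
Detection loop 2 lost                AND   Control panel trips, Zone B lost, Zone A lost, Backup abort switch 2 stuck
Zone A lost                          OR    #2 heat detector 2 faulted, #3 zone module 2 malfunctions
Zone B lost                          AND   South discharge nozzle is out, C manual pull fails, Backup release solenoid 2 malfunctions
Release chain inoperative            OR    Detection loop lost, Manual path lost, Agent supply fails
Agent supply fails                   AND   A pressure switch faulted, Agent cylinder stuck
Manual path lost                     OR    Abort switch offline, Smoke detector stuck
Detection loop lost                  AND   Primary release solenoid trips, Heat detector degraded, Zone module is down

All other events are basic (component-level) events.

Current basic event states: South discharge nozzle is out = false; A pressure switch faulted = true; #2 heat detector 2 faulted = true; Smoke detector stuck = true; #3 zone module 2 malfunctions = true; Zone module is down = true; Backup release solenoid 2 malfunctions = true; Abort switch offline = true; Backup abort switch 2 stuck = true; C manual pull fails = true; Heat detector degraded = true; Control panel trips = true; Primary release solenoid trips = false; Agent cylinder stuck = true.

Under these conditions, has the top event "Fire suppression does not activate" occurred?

Detection loop lost [AND]: Primary release solenoid trips=not, Heat detector degraded=occurs, Zone module is down=occurs → not all inputs occur → does not occur.
Manual path lost [OR]: Abort switch offline=occurs, Smoke detector stuck=occurs → at least one input occurs → occurs.
Agent supply fails [AND]: A pressure switch faulted=occurs, Agent cylinder stuck=occurs → all inputs occur → occurs.
Release chain inoperative [OR]: Detection loop lost=not, Manual path lost=occurs, Agent supply fails=occurs → at least one input occurs → occurs.
Zone B lost [AND]: South discharge nozzle is out=not, C manual pull fails=occurs, Backup release solenoid 2 malfunctions=occurs → not all inputs occur → does not occur.
Zone A lost [OR]: #2 heat detector 2 faulted=occurs, #3 zone module 2 malfunctions=occurs → at least one input occurs → occurs.
Detection loop 2 lost [AND]: Control panel trips=occurs, Zone B lost=not, Zone A lost=occurs, Backup abort switch 2 stuck=occurs → not all inputs occur → does not occur.
Fire suppression does not activate [AND]: Release chain inoperative=occurs, Detection loop 2 lost=not → not all inputs occur → does not occur.

No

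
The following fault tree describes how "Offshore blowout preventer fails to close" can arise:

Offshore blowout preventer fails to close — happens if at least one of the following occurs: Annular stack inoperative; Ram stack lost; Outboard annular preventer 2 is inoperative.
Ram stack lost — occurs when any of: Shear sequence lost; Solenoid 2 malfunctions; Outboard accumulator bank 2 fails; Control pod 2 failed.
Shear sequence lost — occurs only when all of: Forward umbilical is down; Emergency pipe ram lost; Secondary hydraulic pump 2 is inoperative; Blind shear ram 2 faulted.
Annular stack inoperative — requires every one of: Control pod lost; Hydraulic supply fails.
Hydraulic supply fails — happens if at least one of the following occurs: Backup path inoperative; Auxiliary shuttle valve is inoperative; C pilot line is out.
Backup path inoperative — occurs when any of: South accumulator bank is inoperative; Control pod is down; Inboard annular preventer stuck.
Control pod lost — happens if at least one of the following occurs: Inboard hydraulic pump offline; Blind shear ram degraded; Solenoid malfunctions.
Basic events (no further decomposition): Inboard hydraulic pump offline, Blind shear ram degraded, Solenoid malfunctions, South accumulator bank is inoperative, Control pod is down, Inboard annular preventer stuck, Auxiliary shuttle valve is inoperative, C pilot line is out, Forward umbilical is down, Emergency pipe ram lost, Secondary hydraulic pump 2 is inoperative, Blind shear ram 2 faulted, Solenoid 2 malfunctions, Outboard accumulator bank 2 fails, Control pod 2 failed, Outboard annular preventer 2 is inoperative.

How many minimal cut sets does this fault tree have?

20

Control pod lost [OR]: union of children's cut sets → 3 cut set(s).
Backup path inoperative [OR]: union of children's cut sets → 3 cut set(s).
Hydraulic supply fails [OR]: union of children's cut sets → 5 cut set(s).
Annular stack inoperative [AND]: one cut set from each child combined → 3 × 5 = 15 cut set(s).
Shear sequence lost [AND]: one cut set from each child combined → 1 × 1 × 1 × 1 = 1 cut set(s).
Ram stack lost [OR]: union of children's cut sets → 4 cut set(s).
Offshore blowout preventer fails to close [OR]: union of children's cut sets → 20 cut set(s).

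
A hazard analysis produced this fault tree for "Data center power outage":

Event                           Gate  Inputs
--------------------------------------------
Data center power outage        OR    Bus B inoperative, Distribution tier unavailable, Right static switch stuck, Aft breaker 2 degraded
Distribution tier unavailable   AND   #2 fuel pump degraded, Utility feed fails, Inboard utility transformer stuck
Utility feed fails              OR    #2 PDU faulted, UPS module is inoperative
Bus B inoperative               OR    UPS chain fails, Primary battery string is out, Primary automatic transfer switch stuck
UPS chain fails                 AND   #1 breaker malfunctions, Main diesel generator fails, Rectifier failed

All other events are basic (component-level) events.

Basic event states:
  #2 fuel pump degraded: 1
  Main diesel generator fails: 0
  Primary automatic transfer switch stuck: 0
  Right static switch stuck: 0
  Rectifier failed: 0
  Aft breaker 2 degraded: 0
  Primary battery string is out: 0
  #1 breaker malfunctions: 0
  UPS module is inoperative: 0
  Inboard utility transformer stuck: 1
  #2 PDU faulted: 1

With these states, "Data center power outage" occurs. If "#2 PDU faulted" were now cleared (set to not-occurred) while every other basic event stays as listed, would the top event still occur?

No

Counterfactual: set "#2 PDU faulted" to not occurred.
UPS chain fails [AND]: #1 breaker malfunctions=not, Main diesel generator fails=not, Rectifier failed=not → not all inputs occur → does not occur.
Bus B inoperative [OR]: UPS chain fails=not, Primary battery string is out=not, Primary automatic transfer switch stuck=not → no input occurs → does not occur.
Utility feed fails [OR]: #2 PDU faulted=not, UPS module is inoperative=not → no input occurs → does not occur.
Distribution tier unavailable [AND]: #2 fuel pump degraded=occurs, Utility feed fails=not, Inboard utility transformer stuck=occurs → not all inputs occur → does not occur.
Data center power outage [OR]: Bus B inoperative=not, Distribution tier unavailable=not, Right static switch stuck=not, Aft breaker 2 degraded=not → no input occurs → does not occur.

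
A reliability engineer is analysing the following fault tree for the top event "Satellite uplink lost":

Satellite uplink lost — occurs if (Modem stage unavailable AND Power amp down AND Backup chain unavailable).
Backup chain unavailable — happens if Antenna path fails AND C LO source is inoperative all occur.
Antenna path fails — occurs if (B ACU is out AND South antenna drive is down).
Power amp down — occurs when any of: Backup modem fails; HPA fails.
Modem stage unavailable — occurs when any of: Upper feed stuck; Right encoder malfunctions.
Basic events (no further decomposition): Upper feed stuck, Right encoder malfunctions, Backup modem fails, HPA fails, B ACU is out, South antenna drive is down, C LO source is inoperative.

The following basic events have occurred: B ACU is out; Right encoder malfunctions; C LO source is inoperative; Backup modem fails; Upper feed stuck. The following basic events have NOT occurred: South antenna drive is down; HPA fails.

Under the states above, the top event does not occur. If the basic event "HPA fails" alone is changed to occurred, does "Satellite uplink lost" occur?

Counterfactual: set "HPA fails" to occurred.
Modem stage unavailable [OR]: Upper feed stuck=occurs, Right encoder malfunctions=occurs → at least one input occurs → occurs.
Power amp down [OR]: Backup modem fails=occurs, HPA fails=occurs → at least one input occurs → occurs.
Antenna path fails [AND]: B ACU is out=occurs, South antenna drive is down=not → not all inputs occur → does not occur.
Backup chain unavailable [AND]: Antenna path fails=not, C LO source is inoperative=occurs → not all inputs occur → does not occur.
Satellite uplink lost [AND]: Modem stage unavailable=occurs, Power amp down=occurs, Backup chain unavailable=not → not all inputs occur → does not occur.

No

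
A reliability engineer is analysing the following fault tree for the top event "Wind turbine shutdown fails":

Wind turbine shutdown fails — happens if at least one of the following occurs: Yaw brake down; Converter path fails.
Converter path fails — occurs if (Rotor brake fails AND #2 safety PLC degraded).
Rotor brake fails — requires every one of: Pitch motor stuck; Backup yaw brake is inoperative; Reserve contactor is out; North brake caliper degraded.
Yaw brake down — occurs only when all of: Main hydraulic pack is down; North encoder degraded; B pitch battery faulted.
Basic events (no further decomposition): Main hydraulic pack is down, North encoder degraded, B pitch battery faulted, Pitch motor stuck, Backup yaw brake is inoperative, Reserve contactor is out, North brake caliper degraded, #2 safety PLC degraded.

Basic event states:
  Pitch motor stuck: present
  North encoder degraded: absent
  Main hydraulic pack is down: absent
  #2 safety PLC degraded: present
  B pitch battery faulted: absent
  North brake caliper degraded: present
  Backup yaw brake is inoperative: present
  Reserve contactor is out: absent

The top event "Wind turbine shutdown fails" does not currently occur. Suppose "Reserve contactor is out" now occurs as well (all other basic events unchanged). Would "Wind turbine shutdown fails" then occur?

Counterfactual: set "Reserve contactor is out" to occurred.
Yaw brake down [AND]: Main hydraulic pack is down=not, North encoder degraded=not, B pitch battery faulted=not → not all inputs occur → does not occur.
Rotor brake fails [AND]: Pitch motor stuck=occurs, Backup yaw brake is inoperative=occurs, Reserve contactor is out=occurs, North brake caliper degraded=occurs → all inputs occur → occurs.
Converter path fails [AND]: Rotor brake fails=occurs, #2 safety PLC degraded=occurs → all inputs occur → occurs.
Wind turbine shutdown fails [OR]: Yaw brake down=not, Converter path fails=occurs → at least one input occurs → occurs.

Yes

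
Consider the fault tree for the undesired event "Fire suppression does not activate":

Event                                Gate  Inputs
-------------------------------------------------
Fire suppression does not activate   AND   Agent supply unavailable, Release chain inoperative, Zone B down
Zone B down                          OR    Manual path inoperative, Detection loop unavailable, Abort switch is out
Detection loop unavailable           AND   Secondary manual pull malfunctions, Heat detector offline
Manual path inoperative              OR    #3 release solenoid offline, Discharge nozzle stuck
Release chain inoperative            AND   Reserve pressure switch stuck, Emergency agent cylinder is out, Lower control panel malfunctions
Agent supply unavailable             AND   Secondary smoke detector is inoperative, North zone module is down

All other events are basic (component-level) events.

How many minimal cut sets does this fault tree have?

4

Agent supply unavailable [AND]: one cut set from each child combined → 1 × 1 = 1 cut set(s).
Release chain inoperative [AND]: one cut set from each child combined → 1 × 1 × 1 = 1 cut set(s).
Manual path inoperative [OR]: union of children's cut sets → 2 cut set(s).
Detection loop unavailable [AND]: one cut set from each child combined → 1 × 1 = 1 cut set(s).
Zone B down [OR]: union of children's cut sets → 4 cut set(s).
Fire suppression does not activate [AND]: one cut set from each child combined → 1 × 1 × 4 = 4 cut set(s).
Minimal cut sets: {#3 release solenoid offline, Emergency agent cylinder is out, Lower control panel malfunctions, North zone module is down, Reserve pressure switch stuck, Secondary smoke detector is inoperative}; {Discharge nozzle stuck, Emergency agent cylinder is out, Lower control panel malfunctions, North zone module is down, Reserve pressure switch stuck, Secondary smoke detector is inoperative}; {Emergency agent cylinder is out, Heat detector offline, Lower control panel malfunctions, North zone module is down, Reserve pressure switch stuck, Secondary manual pull malfunctions, Secondary smoke detector is inoperative}; {Abort switch is out, Emergency agent cylinder is out, Lower control panel malfunctions, North zone module is down, Reserve pressure switch stuck, Secondary smoke detector is inoperative}.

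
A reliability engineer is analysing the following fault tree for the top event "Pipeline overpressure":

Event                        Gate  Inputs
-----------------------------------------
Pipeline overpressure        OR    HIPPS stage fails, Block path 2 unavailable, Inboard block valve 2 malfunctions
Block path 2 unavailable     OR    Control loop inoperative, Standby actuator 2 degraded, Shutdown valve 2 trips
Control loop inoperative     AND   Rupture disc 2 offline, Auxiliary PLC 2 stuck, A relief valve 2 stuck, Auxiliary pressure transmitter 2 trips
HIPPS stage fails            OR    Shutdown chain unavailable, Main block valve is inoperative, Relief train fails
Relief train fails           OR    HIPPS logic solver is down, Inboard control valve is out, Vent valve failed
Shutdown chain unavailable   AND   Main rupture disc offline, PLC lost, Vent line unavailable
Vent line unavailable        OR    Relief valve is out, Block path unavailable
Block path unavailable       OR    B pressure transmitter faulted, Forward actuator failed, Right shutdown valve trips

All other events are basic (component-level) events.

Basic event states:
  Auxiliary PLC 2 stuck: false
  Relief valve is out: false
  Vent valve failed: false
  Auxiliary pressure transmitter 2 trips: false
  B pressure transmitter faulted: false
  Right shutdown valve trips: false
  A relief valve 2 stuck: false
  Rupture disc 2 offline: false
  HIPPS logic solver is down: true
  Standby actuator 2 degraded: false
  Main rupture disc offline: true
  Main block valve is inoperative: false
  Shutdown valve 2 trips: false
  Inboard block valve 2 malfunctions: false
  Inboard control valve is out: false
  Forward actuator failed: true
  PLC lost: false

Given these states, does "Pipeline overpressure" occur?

Block path unavailable [OR]: B pressure transmitter faulted=not, Forward actuator failed=occurs, Right shutdown valve trips=not → at least one input occurs → occurs.
Vent line unavailable [OR]: Relief valve is out=not, Block path unavailable=occurs → at least one input occurs → occurs.
Shutdown chain unavailable [AND]: Main rupture disc offline=occurs, PLC lost=not, Vent line unavailable=occurs → not all inputs occur → does not occur.
Relief train fails [OR]: HIPPS logic solver is down=occurs, Inboard control valve is out=not, Vent valve failed=not → at least one input occurs → occurs.
HIPPS stage fails [OR]: Shutdown chain unavailable=not, Main block valve is inoperative=not, Relief train fails=occurs → at least one input occurs → occurs.
Control loop inoperative [AND]: Rupture disc 2 offline=not, Auxiliary PLC 2 stuck=not, A relief valve 2 stuck=not, Auxiliary pressure transmitter 2 trips=not → not all inputs occur → does not occur.
Block path 2 unavailable [OR]: Control loop inoperative=not, Standby actuator 2 degraded=not, Shutdown valve 2 trips=not → no input occurs → does not occur.
Pipeline overpressure [OR]: HIPPS stage fails=occurs, Block path 2 unavailable=not, Inboard block valve 2 malfunctions=not → at least one input occurs → occurs.

Yes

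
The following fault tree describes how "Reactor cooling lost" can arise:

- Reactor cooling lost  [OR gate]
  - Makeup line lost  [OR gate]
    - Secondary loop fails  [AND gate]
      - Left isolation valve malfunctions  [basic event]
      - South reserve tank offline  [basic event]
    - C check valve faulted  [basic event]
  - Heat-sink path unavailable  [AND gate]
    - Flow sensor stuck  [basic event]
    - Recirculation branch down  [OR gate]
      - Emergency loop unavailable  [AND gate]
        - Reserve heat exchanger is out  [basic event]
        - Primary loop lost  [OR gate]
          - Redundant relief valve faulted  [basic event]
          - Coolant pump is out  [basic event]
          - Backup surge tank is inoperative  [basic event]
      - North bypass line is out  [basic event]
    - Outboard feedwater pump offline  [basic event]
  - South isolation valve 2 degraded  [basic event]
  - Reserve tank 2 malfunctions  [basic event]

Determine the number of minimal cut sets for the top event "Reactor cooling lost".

Secondary loop fails [AND]: one cut set from each child combined → 1 × 1 = 1 cut set(s).
Makeup line lost [OR]: union of children's cut sets → 2 cut set(s).
Primary loop lost [OR]: union of children's cut sets → 3 cut set(s).
Emergency loop unavailable [AND]: one cut set from each child combined → 1 × 3 = 3 cut set(s).
Recirculation branch down [OR]: union of children's cut sets → 4 cut set(s).
Heat-sink path unavailable [AND]: one cut set from each child combined → 1 × 4 × 1 = 4 cut set(s).
Reactor cooling lost [OR]: union of children's cut sets → 8 cut set(s).
Minimal cut sets: {Left isolation valve malfunctions, South reserve tank offline}; {C check valve faulted}; {Flow sensor stuck, Outboard feedwater pump offline, Redundant relief valve faulted, Reserve heat exchanger is out}; {Coolant pump is out, Flow sensor stuck, Outboard feedwater pump offline, Reserve heat exchanger is out}; {Backup surge tank is inoperative, Flow sensor stuck, Outboard feedwater pump offline, Reserve heat exchanger is out}; {Flow sensor stuck, North bypass line is out, Outboard feedwater pump offline}; {South isolation valve 2 degraded}; {Reserve tank 2 malfunctions}.

8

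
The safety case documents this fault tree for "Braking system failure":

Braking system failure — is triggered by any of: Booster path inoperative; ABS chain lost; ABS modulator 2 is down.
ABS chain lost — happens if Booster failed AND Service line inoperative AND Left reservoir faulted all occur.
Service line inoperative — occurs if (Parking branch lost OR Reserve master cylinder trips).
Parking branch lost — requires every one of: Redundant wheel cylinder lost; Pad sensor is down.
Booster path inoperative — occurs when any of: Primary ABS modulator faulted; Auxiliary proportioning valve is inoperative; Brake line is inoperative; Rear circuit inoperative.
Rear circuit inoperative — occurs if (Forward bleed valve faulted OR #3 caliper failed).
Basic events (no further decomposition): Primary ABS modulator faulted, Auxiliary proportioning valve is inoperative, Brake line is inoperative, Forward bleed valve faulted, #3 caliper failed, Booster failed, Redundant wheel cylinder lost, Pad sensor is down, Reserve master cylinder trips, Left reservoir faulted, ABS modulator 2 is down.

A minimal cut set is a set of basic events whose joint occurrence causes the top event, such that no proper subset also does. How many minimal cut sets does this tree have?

Rear circuit inoperative [OR]: union of children's cut sets → 2 cut set(s).
Booster path inoperative [OR]: union of children's cut sets → 5 cut set(s).
Parking branch lost [AND]: one cut set from each child combined → 1 × 1 = 1 cut set(s).
Service line inoperative [OR]: union of children's cut sets → 2 cut set(s).
ABS chain lost [AND]: one cut set from each child combined → 1 × 2 × 1 = 2 cut set(s).
Braking system failure [OR]: union of children's cut sets → 8 cut set(s).
Minimal cut sets: {Primary ABS modulator faulted}; {Auxiliary proportioning valve is inoperative}; {Brake line is inoperative}; {Forward bleed valve faulted}; {#3 caliper failed}; {Booster failed, Left reservoir faulted, Pad sensor is down, Redundant wheel cylinder lost}; {Booster failed, Left reservoir faulted, Reserve master cylinder trips}; {ABS modulator 2 is down}.

8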